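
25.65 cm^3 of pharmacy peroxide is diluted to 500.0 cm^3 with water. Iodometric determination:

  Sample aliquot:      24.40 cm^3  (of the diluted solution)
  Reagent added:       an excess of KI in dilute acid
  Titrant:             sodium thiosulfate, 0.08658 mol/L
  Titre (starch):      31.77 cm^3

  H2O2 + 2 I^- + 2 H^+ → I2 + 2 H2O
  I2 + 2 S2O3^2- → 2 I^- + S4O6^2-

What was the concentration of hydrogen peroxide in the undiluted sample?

1.099 mol/L

n(S2O3^2-) = 0.03177 × 0.08658 = 2.751 × 10^-3 mol
n(I2) = n(S2O3^2-)/2 = 1.375 × 10^-3 mol
n(H2O2) in the aliquot = 1.375 × 10^-3 mol (1:1 ratio)
[H2O2]_dilute = 1.375 × 10^-3 / 0.02440 = 0.05637 mol/L
[H2O2]_original = 0.05637 × 500.0/25.65 = 1.099 mol/L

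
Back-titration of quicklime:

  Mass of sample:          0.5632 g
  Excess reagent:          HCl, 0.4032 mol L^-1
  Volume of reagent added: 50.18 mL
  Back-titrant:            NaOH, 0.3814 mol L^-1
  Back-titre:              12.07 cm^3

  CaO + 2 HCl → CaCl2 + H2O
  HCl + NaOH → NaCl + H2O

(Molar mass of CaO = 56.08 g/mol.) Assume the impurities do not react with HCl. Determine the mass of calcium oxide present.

0.4382 g

n(HCl) added = 0.05018 × 0.4032 = 0.02023 mol
n(NaOH) used in back-titration = 0.01207 × 0.3814 = 4.603 × 10^-3 mol
n(HCl) left over = 4.603 × 10^-3 mol (1:1 ratio)
n(HCl) consumed by analyte = 0.02023 − 4.603 × 10^-3 = 0.01563 mol
From the 1:2 ratio, n(CaO) = 1/2 × 0.01563 = 7.815 × 10^-3 mol
mass of CaO = 7.815 × 10^-3 × 56.08 = 0.4382 g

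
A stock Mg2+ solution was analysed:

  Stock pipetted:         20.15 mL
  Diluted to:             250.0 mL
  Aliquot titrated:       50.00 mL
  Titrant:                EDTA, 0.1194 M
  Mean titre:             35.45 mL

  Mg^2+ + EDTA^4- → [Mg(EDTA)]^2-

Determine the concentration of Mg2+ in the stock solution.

1.050 M

n(EDTA) = 0.03545 × 0.1194 = 4.233 × 10^-3 mol
n(Mg2+) in the aliquot = 4.233 × 10^-3 mol (1:1 ratio)
[Mg2+]_dilute = 4.233 × 10^-3 / 0.05000 = 0.08465 mol/L
Dilution factor = 250.0 / 20.15 = 12.41
[Mg2+]_stock = 0.08465 × 12.41 = 1.050 mol/L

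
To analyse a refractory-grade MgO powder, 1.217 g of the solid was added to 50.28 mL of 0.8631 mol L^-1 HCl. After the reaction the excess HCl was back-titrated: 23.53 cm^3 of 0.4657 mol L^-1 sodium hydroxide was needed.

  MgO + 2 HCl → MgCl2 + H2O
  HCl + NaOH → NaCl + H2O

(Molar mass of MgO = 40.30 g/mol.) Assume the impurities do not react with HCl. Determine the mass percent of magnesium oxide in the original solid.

53.71 %

n(HCl) added = 0.05028 × 0.8631 = 0.04340 mol
n(NaOH) used in back-titration = 0.02353 × 0.4657 = 0.01096 mol
n(HCl) left over = 0.01096 mol (1:1 ratio)
n(HCl) consumed by analyte = 0.04340 − 0.01096 = 0.03244 mol
From the 1:2 ratio, n(MgO) = 1/2 × 0.03244 = 0.01622 mol
mass of MgO = 0.01622 × 40.30 = 0.6536 g
% MgO = 0.6536 / 1.217 × 100 = 53.71 %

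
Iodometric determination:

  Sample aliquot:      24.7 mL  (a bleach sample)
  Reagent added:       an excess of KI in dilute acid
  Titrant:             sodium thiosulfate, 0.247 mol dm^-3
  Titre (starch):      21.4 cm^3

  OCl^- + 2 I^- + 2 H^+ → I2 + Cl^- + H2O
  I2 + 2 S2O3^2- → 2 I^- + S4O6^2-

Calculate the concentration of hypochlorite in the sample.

n(S2O3^2-) = 0.0214 × 0.247 = 5.29 × 10^-3 mol
n(I2) = n(S2O3^2-)/2 = 2.64 × 10^-3 mol
n(OCl^-) in the aliquot = 2.64 × 10^-3 mol (1:1 ratio)
[OCl^-] = 2.64 × 10^-3 / 0.0247 = 0.107 mol/L

0.107 mol/L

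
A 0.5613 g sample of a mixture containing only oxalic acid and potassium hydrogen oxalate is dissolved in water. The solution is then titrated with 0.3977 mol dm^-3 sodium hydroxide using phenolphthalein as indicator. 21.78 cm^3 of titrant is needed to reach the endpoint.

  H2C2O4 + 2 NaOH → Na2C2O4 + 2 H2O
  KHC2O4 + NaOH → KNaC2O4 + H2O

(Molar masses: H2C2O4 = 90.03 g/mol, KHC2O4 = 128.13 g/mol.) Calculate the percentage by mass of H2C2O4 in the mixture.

n(NaOH) = 0.02178 × 0.3977 = 8.662 × 10^-3 mol
Let x = n(H2C2O4), y = n(KHC2O4).
Titrant: 2x + 1y = 8.662 × 10^-3;  mass: 90.03x + 128.13y = 0.5613
Solving, x = 3.300 × 10^-3 mol, y = 2.062 × 10^-3 mol
mass of H2C2O4 = 3.300 × 10^-3 × 90.03 = 0.2971 g
% H2C2O4 = 0.2971 / 0.5613 × 100 = 52.93 %

52.93 %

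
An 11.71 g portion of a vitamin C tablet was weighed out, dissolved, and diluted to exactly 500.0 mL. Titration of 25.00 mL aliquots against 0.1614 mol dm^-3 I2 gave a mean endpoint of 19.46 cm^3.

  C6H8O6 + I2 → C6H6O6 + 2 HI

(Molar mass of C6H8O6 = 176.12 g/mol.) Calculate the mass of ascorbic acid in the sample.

11.06 g

n(I2) per titration = 0.01946 × 0.1614 = 3.141 × 10^-3 mol
n(C6H8O6) in each aliquot = 3.141 × 10^-3 mol (1:1 ratio)
n(C6H8O6) in the whole flask = 3.141 × 10^-3 × 500.0/25.00 = 0.06282 mol
mass of C6H8O6 = 0.06282 × 176.12 = 11.06 g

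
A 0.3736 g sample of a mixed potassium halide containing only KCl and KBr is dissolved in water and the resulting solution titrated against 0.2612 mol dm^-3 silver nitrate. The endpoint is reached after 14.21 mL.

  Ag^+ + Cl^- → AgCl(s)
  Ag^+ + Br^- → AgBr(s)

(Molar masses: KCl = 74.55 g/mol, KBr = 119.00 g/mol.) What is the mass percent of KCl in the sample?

30.57 %

n(AgNO3) = 0.01421 × 0.2612 = 3.712 × 10^-3 mol
Let x = n(KCl), y = n(KBr).
Titrant: 1x + 1y = 3.712 × 10^-3;  mass: 74.55x + 119.00y = 0.3736
Solving, x = 1.532 × 10^-3 mol, y = 2.180 × 10^-3 mol
mass of KCl = 1.532 × 10^-3 × 74.55 = 0.1142 g
% KCl = 0.1142 / 0.3736 × 100 = 30.57 %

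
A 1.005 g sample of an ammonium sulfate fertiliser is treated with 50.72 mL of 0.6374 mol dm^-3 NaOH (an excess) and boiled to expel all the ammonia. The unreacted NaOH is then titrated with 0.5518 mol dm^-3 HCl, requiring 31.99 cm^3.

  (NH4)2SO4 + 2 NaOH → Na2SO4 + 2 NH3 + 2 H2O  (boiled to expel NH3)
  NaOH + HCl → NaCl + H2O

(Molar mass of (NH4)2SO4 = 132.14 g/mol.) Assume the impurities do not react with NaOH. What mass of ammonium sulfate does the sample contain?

0.9697 g

n(NaOH) added = 0.05072 × 0.6374 = 0.03233 mol
n(HCl) used in back-titration = 0.03199 × 0.5518 = 0.01765 mol
n(NaOH) left over = 0.01765 mol (1:1 ratio)
n(NaOH) consumed by analyte = 0.03233 − 0.01765 = 0.01468 mol
From the 1:2 ratio, n((NH4)2SO4) = 1/2 × 0.01468 = 7.338 × 10^-3 mol
mass of (NH4)2SO4 = 7.338 × 10^-3 × 132.14 = 0.9697 g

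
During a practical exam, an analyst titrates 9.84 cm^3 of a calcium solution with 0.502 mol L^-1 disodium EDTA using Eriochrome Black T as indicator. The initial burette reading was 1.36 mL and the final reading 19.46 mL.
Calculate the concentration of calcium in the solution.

0.923 mol/L

Ca^2+ + EDTA^4- → [Ca(EDTA)]^2-
n(EDTA) = 0.0181 L × 0.502 mol/L = 9.09 × 10^-3 mol
n(Ca2+) = 9.09 × 10^-3 mol (1:1 mole ratio)
[Ca2+] = 9.09 × 10^-3 mol / 0.00984 L = 0.923 mol/L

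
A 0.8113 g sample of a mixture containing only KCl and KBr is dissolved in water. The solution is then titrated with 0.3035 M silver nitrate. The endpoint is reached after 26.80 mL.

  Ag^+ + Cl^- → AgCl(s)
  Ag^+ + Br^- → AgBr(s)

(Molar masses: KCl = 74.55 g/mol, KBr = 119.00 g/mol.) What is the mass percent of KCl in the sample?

32.38 %

n(AgNO3) = 0.02680 × 0.3035 = 8.134 × 10^-3 mol
Let x = n(KCl), y = n(KBr).
Titrant: 1x + 1y = 8.134 × 10^-3;  mass: 74.55x + 119.00y = 0.8113
Solving, x = 3.524 × 10^-3 mol, y = 4.610 × 10^-3 mol
mass of KCl = 3.524 × 10^-3 × 74.55 = 0.2627 g
% KCl = 0.2627 / 0.8113 × 100 = 32.38 %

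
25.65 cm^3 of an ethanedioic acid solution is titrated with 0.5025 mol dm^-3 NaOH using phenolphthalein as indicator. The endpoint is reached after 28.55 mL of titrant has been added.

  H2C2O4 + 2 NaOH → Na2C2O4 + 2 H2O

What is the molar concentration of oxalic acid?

n(NaOH) = 0.02855 L × 0.5025 mol/L = 0.01435 mol
From the 1:2 mole ratio, n(H2C2O4) = 1/2 × 0.01435 = 7.173 × 10^-3 mol
[H2C2O4] = 7.173 × 10^-3 mol / 0.02565 L = 0.2797 mol/L

0.2797 mol/L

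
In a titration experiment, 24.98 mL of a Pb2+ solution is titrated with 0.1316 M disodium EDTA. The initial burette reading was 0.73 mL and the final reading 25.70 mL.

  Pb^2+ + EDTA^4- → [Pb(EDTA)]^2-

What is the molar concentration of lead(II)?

0.1315 M

n(EDTA) = 0.02497 L × 0.1316 mol/L = 3.286 × 10^-3 mol
n(Pb2+) = 3.286 × 10^-3 mol (1:1 mole ratio)
[Pb2+] = 3.286 × 10^-3 mol / 0.02498 L = 0.1315 mol/L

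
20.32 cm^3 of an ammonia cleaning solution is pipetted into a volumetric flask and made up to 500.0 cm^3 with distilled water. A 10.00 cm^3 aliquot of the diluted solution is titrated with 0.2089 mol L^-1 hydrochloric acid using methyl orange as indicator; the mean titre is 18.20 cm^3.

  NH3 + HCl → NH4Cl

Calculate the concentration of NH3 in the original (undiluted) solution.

9.355 mol/L

n(HCl) = 0.01820 × 0.2089 = 3.802 × 10^-3 mol
n(NH3) in the aliquot = 3.802 × 10^-3 mol (1:1 ratio)
[NH3]_dilute = 3.802 × 10^-3 / 0.01000 = 0.3802 mol/L
Dilution factor = 500.0 / 20.32 = 24.61
[NH3]_stock = 0.3802 × 24.61 = 9.355 mol/L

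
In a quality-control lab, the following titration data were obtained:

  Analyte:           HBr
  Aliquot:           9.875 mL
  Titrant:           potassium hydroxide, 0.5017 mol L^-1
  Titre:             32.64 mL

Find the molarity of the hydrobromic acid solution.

HBr + KOH → KBr + H2O
n(KOH) = 0.03264 L × 0.5017 mol/L = 0.01638 mol
n(HBr) = 0.01638 mol (1:1 mole ratio)
[HBr] = 0.01638 mol / 0.009875 L = 1.658 mol/L

1.658 mol/L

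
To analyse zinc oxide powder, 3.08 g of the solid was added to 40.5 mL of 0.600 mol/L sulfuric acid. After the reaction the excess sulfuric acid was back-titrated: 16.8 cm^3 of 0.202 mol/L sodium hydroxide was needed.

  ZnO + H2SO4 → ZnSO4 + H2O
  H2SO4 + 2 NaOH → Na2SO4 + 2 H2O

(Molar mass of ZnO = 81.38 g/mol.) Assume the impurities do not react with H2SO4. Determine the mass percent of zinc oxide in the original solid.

59.7 %

n(H2SO4) added = 0.0405 × 0.600 = 0.0243 mol
n(NaOH) used in back-titration = 0.0168 × 0.202 = 3.39 × 10^-3 mol
From the 1:2 ratio, n(H2SO4) left over = 1/2 × 3.39 × 10^-3 = 1.70 × 10^-3 mol
n(H2SO4) consumed by analyte = 0.0243 − 1.70 × 10^-3 = 0.0226 mol
n(ZnO) = 0.0226 mol (1:1 ratio)
mass of ZnO = 0.0226 × 81.38 = 1.84 g
% ZnO = 1.84 / 3.08 × 100 = 59.7 %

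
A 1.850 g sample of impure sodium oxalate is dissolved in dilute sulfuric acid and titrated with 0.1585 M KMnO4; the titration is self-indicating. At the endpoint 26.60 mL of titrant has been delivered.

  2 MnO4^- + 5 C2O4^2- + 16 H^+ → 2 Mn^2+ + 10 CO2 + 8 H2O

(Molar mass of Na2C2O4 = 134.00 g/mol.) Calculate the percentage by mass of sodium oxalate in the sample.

n(KMnO4) = 0.02660 L × 0.1585 mol/L = 4.216 × 10^-3 mol
From the 5:2 ratio, n(Na2C2O4) = 5/2 × 4.216 × 10^-3 = 0.01054 mol
mass of Na2C2O4 = 0.01054 × 134.00 g/mol = 1.412 g
% Na2C2O4 = 1.412 / 1.850 × 100 = 76.35 %

76.35 %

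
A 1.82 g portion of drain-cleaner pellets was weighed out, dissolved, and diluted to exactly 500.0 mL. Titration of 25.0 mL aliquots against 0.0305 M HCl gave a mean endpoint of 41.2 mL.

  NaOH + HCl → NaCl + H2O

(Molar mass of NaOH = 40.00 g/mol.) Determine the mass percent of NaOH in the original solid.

55.2 %

n(HCl) per titration = 0.0412 × 0.0305 = 1.26 × 10^-3 mol
n(NaOH) in each aliquot = 1.26 × 10^-3 mol (1:1 ratio)
n(NaOH) in the whole flask = 1.26 × 10^-3 × 500.0/25.0 = 0.0251 mol
mass of NaOH = 0.0251 × 40.00 = 1.01 g
% NaOH = 1.01 / 1.82 × 100 = 55.2 %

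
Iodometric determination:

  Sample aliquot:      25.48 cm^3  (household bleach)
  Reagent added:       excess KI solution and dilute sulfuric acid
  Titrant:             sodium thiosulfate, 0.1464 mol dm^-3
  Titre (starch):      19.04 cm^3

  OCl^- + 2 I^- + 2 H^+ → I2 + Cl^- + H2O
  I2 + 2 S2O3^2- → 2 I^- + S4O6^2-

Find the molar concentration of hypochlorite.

0.05470 mol/L

n(S2O3^2-) = 0.01904 × 0.1464 = 2.787 × 10^-3 mol
n(I2) = n(S2O3^2-)/2 = 1.394 × 10^-3 mol
n(OCl^-) in the aliquot = 1.394 × 10^-3 mol (1:1 ratio)
[OCl^-] = 1.394 × 10^-3 / 0.02548 = 0.05470 mol/L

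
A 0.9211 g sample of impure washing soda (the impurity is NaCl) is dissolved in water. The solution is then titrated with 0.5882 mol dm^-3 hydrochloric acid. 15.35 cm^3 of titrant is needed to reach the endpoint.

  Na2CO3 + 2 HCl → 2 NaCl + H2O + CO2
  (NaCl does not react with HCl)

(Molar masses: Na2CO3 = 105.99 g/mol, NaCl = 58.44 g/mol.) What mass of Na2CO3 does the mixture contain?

n(HCl) = 0.01535 × 0.5882 = 9.029 × 10^-3 mol
Let x = n(Na2CO3), y = n(NaCl).
Titrant: 2x = 9.029 × 10^-3;  mass: 105.99x + 58.44y = 0.9211
Solving, x = 4.514 × 10^-3 mol, y = 7.574 × 10^-3 mol
mass of Na2CO3 = 4.514 × 10^-3 × 105.99 = 0.4785 g

0.4785 g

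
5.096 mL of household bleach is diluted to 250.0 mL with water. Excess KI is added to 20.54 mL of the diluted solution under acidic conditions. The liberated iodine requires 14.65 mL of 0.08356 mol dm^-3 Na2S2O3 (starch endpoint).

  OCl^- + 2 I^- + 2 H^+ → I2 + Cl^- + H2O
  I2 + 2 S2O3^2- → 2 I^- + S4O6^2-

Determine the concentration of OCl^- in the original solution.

1.462 mol/L

n(S2O3^2-) = 0.01465 × 0.08356 = 1.224 × 10^-3 mol
n(I2) = n(S2O3^2-)/2 = 6.121 × 10^-4 mol
n(OCl^-) in the aliquot = 6.121 × 10^-4 mol (1:1 ratio)
[OCl^-]_dilute = 6.121 × 10^-4 / 0.02054 = 0.02980 mol/L
[OCl^-]_original = 0.02980 × 250.0/5.096 = 1.462 mol/L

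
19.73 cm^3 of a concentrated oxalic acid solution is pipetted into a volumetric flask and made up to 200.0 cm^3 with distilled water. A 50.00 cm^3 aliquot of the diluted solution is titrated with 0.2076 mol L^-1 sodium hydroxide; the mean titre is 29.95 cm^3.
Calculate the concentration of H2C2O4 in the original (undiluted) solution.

H2C2O4 + 2 NaOH → Na2C2O4 + 2 H2O
n(NaOH) = 0.02995 × 0.2076 = 6.218 × 10^-3 mol
From the 1:2 ratio, n(H2C2O4) in the aliquot = 1/2 × 6.218 × 10^-3 = 3.109 × 10^-3 mol
[H2C2O4]_dilute = 3.109 × 10^-3 / 0.05000 = 0.06218 mol/L
Dilution factor = 200.0 / 19.73 = 10.14
[H2C2O4]_stock = 0.06218 × 10.14 = 0.6303 mol/L

0.6303 mol/L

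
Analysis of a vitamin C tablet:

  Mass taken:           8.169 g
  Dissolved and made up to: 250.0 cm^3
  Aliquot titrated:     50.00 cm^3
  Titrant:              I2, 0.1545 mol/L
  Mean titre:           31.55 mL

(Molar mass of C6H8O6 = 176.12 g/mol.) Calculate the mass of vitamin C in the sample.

C6H8O6 + I2 → C6H6O6 + 2 HI
n(I2) per titration = 0.03155 × 0.1545 = 4.874 × 10^-3 mol
n(C6H8O6) in each aliquot = 4.874 × 10^-3 mol (1:1 ratio)
n(C6H8O6) in the whole flask = 4.874 × 10^-3 × 250.0/50.00 = 0.02437 mol
mass of C6H8O6 = 0.02437 × 176.12 = 4.292 g

4.292 g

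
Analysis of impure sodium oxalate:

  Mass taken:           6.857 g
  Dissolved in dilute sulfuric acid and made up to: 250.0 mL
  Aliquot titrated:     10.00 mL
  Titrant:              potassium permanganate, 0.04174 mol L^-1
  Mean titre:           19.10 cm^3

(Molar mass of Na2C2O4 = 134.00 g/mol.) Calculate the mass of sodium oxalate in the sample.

6.677 g

2 MnO4^- + 5 C2O4^2- + 16 H^+ → 2 Mn^2+ + 10 CO2 + 8 H2O
n(KMnO4) per titration = 0.01910 × 0.04174 = 7.972 × 10^-4 mol
From the 5:2 ratio, n(Na2C2O4) in each aliquot = 5/2 × 7.972 × 10^-4 = 1.993 × 10^-3 mol
n(Na2C2O4) in the whole flask = 1.993 × 10^-3 × 250.0/10.00 = 0.04983 mol
mass of Na2C2O4 = 0.04983 × 134.00 = 6.677 g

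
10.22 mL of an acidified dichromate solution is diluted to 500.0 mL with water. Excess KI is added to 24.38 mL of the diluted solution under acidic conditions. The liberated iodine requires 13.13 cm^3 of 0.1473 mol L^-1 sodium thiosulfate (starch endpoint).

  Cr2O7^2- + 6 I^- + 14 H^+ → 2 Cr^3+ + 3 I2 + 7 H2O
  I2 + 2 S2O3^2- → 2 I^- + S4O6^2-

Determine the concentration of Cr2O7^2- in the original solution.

n(S2O3^2-) = 0.01313 × 0.1473 = 1.934 × 10^-3 mol
n(I2) = n(S2O3^2-)/2 = 9.670 × 10^-4 mol
From the 1:3 ratio, n(Cr2O7^2-) in the aliquot = 1/3 × 9.670 × 10^-4 = 3.223 × 10^-4 mol
[Cr2O7^2-]_dilute = 3.223 × 10^-4 / 0.02438 = 0.01322 mol/L
[Cr2O7^2-]_original = 0.01322 × 500.0/10.22 = 0.6468 mol/L

0.6468 mol/L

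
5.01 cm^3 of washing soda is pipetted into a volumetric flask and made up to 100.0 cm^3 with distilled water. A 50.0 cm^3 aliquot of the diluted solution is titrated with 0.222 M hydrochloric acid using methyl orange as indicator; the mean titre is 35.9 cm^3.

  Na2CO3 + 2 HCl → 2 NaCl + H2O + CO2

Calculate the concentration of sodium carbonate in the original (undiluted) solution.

1.59 M

n(HCl) = 0.0359 × 0.222 = 7.97 × 10^-3 mol
From the 1:2 ratio, n(Na2CO3) in the aliquot = 1/2 × 7.97 × 10^-3 = 3.98 × 10^-3 mol
[Na2CO3]_dilute = 3.98 × 10^-3 / 0.0500 = 0.0797 mol/L
Dilution factor = 100.0 / 5.01 = 19.96
[Na2CO3]_stock = 0.0797 × 19.96 = 1.59 mol/L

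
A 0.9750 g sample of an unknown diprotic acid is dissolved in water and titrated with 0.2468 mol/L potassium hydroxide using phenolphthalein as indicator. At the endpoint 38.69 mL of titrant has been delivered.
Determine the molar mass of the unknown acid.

204.2 g/mol

n(KOH) = 0.03869 L × 0.2468 mol/L = 9.549 × 10^-3 mol
From the 1:2 ratio, n(H2A) = 1/2 × 9.549 × 10^-3 = 4.774 × 10^-3 mol
M = m / n = 0.9750 g / 4.774 × 10^-3 mol = 204.2 g/mol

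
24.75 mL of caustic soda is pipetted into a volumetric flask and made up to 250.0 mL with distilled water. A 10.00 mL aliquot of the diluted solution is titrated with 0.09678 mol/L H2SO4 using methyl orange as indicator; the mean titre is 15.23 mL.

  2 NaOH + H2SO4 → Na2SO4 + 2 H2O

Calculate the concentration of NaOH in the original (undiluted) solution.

2.978 mol/L

n(H2SO4) = 0.01523 × 0.09678 = 1.474 × 10^-3 mol
From the 2:1 ratio, n(NaOH) in the aliquot = 2/1 × 1.474 × 10^-3 = 2.948 × 10^-3 mol
[NaOH]_dilute = 2.948 × 10^-3 / 0.01000 = 0.2948 mol/L
Dilution factor = 250.0 / 24.75 = 10.10
[NaOH]_stock = 0.2948 × 10.10 = 2.978 mol/L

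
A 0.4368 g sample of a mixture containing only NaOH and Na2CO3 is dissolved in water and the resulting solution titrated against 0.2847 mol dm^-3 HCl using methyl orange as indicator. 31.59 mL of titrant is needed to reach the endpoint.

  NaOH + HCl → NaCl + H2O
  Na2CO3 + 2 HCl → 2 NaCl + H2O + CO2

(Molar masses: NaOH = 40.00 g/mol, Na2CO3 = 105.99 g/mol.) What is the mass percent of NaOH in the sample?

28.06 %

n(HCl) = 0.03159 × 0.2847 = 8.994 × 10^-3 mol
Let x = n(NaOH), y = n(Na2CO3).
Titrant: 1x + 2y = 8.994 × 10^-3;  mass: 40.00x + 105.99y = 0.4368
Solving, x = 3.064 × 10^-3 mol, y = 2.965 × 10^-3 mol
mass of NaOH = 3.064 × 10^-3 × 40.00 = 0.1226 g
% NaOH = 0.1226 / 0.4368 × 100 = 28.06 %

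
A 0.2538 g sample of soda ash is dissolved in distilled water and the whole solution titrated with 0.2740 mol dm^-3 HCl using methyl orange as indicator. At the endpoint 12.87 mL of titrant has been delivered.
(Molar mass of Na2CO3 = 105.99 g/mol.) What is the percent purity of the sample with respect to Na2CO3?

73.63 %

Na2CO3 + 2 HCl → 2 NaCl + H2O + CO2
n(HCl) = 0.01287 L × 0.2740 mol/L = 3.526 × 10^-3 mol
From the 1:2 ratio, n(Na2CO3) = 1/2 × 3.526 × 10^-3 = 1.763 × 10^-3 mol
mass of Na2CO3 = 1.763 × 10^-3 × 105.99 g/mol = 0.1869 g
% Na2CO3 = 0.1869 / 0.2538 × 100 = 73.63 %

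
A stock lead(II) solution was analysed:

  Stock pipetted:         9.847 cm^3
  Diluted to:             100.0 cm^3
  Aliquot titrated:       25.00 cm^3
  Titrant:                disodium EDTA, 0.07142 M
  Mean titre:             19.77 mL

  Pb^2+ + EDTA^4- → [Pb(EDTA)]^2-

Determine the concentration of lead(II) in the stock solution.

n(EDTA) = 0.01977 × 0.07142 = 1.412 × 10^-3 mol
n(Pb2+) in the aliquot = 1.412 × 10^-3 mol (1:1 ratio)
[Pb2+]_dilute = 1.412 × 10^-3 / 0.02500 = 0.05648 mol/L
Dilution factor = 100.0 / 9.847 = 10.16
[Pb2+]_stock = 0.05648 × 10.16 = 0.5736 mol/L

0.5736 M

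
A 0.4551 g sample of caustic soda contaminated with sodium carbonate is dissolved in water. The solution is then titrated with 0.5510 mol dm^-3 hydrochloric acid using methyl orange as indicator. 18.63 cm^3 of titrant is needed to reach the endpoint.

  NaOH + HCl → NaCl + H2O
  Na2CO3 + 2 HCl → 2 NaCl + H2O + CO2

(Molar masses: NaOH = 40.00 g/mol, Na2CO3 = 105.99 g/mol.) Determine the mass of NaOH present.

0.2736 g

n(HCl) = 0.01863 × 0.5510 = 0.01027 mol
Let x = n(NaOH), y = n(Na2CO3).
Titrant: 1x + 2y = 0.01027;  mass: 40.00x + 105.99y = 0.4551
Solving, x = 6.841 × 10^-3 mol, y = 1.712 × 10^-3 mol
mass of NaOH = 6.841 × 10^-3 × 40.00 = 0.2736 g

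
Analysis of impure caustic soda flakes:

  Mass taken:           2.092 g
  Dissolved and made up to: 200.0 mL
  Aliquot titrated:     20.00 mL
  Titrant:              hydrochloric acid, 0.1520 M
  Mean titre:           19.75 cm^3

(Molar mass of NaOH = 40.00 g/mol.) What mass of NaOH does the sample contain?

NaOH + HCl → NaCl + H2O
n(HCl) per titration = 0.01975 × 0.1520 = 3.002 × 10^-3 mol
n(NaOH) in each aliquot = 3.002 × 10^-3 mol (1:1 ratio)
n(NaOH) in the whole flask = 3.002 × 10^-3 × 200.0/20.00 = 0.03002 mol
mass of NaOH = 0.03002 × 40.00 = 1.201 g

1.201 g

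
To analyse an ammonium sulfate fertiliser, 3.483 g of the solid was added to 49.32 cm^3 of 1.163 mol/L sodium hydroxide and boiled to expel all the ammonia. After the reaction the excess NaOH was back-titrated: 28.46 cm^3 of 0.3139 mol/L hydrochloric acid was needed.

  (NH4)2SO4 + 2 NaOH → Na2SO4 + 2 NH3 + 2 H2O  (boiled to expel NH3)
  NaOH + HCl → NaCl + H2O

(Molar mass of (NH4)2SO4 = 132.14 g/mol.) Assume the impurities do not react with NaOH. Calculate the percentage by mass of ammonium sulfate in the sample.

91.86 %

n(NaOH) added = 0.04932 × 1.163 = 0.05736 mol
n(HCl) used in back-titration = 0.02846 × 0.3139 = 8.934 × 10^-3 mol
n(NaOH) left over = 8.934 × 10^-3 mol (1:1 ratio)
n(NaOH) consumed by analyte = 0.05736 − 8.934 × 10^-3 = 0.04843 mol
From the 1:2 ratio, n((NH4)2SO4) = 1/2 × 0.04843 = 0.02421 mol
mass of (NH4)2SO4 = 0.02421 × 132.14 = 3.199 g
% (NH4)2SO4 = 3.199 / 3.483 × 100 = 91.86 %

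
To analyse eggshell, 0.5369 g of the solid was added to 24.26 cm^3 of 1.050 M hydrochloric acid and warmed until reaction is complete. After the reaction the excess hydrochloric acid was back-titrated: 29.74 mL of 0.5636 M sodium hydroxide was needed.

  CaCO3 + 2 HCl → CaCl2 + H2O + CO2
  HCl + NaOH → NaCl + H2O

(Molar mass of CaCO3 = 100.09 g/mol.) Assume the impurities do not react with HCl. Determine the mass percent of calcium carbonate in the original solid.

n(HCl) added = 0.02426 × 1.050 = 0.02547 mol
n(NaOH) used in back-titration = 0.02974 × 0.5636 = 0.01676 mol
n(HCl) left over = 0.01676 mol (1:1 ratio)
n(HCl) consumed by analyte = 0.02547 − 0.01676 = 8.712 × 10^-3 mol
From the 1:2 ratio, n(CaCO3) = 1/2 × 8.712 × 10^-3 = 4.356 × 10^-3 mol
mass of CaCO3 = 4.356 × 10^-3 × 100.09 = 0.4360 g
% CaCO3 = 0.4360 / 0.5369 × 100 = 81.20 %

81.20 %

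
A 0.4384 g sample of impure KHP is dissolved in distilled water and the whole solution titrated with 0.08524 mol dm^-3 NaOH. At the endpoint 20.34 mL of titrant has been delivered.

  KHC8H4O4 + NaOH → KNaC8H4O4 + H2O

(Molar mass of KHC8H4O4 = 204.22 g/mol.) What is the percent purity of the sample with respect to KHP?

80.76 %

n(NaOH) = 0.02034 L × 0.08524 mol/L = 1.734 × 10^-3 mol
n(KHC8H4O4) = 1.734 × 10^-3 mol (1:1 ratio)
mass of KHC8H4O4 = 1.734 × 10^-3 × 204.22 g/mol = 0.3541 g
% KHC8H4O4 = 0.3541 / 0.4384 × 100 = 80.76 %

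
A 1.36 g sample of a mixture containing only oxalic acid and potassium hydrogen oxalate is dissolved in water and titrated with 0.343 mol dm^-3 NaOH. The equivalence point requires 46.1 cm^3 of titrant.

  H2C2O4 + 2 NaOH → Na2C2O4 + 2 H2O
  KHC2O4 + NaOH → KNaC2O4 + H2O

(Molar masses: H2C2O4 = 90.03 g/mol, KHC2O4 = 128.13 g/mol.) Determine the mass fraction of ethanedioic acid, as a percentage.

n(NaOH) = 0.0461 × 0.343 = 0.0158 mol
Let x = n(H2C2O4), y = n(KHC2O4).
Titrant: 2x + 1y = 0.0158;  mass: 90.03x + 128.13y = 1.36
Solving, x = 4.01 × 10^-3 mol, y = 7.80 × 10^-3 mol
mass of H2C2O4 = 4.01 × 10^-3 × 90.03 = 0.361 g
% H2C2O4 = 0.361 / 1.36 × 100 = 26.5 %

26.5 %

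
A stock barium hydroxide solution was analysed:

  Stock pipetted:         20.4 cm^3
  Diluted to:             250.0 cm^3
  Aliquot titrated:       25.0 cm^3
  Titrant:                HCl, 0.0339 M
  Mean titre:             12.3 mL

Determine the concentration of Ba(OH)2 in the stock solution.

0.102 M

Ba(OH)2 + 2 HCl → BaCl2 + 2 H2O
n(HCl) = 0.0123 × 0.0339 = 4.17 × 10^-4 mol
From the 1:2 ratio, n(Ba(OH)2) in the aliquot = 1/2 × 4.17 × 10^-4 = 2.08 × 10^-4 mol
[Ba(OH)2]_dilute = 2.08 × 10^-4 / 0.0250 = 0.00834 mol/L
Dilution factor = 250.0 / 20.4 = 12.25
[Ba(OH)2]_stock = 0.00834 × 12.25 = 0.102 mol/L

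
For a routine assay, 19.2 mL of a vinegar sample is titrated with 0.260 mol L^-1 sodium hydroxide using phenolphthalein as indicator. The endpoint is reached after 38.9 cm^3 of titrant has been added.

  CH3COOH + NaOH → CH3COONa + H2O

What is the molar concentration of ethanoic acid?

0.527 mol/L

n(NaOH) = 0.0389 L × 0.260 mol/L = 0.0101 mol
n(CH3COOH) = 0.0101 mol (1:1 mole ratio)
[CH3COOH] = 0.0101 mol / 0.0192 L = 0.527 mol/L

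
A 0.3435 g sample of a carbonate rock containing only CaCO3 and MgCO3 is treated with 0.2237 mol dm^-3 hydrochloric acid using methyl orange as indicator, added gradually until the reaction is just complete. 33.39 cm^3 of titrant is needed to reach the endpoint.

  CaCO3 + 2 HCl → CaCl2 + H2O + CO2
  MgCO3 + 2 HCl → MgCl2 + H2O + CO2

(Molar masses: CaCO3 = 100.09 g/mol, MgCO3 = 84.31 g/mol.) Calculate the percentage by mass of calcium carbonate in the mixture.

n(HCl) = 0.03339 × 0.2237 = 7.469 × 10^-3 mol
Let x = n(CaCO3), y = n(MgCO3).
Titrant: 2x + 2y = 7.469 × 10^-3;  mass: 100.09x + 84.31y = 0.3435
Solving, x = 1.814 × 10^-3 mol, y = 1.920 × 10^-3 mol
mass of CaCO3 = 1.814 × 10^-3 × 100.09 = 0.1816 g
% CaCO3 = 0.1816 / 0.3435 × 100 = 52.87 %

52.87 %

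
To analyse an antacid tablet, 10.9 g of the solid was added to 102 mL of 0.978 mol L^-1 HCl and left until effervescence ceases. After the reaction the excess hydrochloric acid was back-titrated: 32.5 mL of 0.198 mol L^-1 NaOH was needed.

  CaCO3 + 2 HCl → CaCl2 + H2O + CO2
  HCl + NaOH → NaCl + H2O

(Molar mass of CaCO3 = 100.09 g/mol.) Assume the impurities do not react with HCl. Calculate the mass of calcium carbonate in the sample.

4.67 g

n(HCl) added = 0.102 × 0.978 = 0.0998 mol
n(NaOH) used in back-titration = 0.0325 × 0.198 = 6.44 × 10^-3 mol
n(HCl) left over = 6.44 × 10^-3 mol (1:1 ratio)
n(HCl) consumed by analyte = 0.0998 − 6.44 × 10^-3 = 0.0933 mol
From the 1:2 ratio, n(CaCO3) = 1/2 × 0.0933 = 0.0467 mol
mass of CaCO3 = 0.0467 × 100.09 = 4.67 g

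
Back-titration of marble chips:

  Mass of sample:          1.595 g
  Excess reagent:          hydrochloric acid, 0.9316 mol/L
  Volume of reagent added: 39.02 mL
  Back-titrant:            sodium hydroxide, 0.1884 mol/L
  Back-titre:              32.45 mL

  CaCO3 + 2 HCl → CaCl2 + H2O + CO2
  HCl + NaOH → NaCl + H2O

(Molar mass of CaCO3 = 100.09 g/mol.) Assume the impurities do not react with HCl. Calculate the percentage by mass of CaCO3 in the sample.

n(HCl) added = 0.03902 × 0.9316 = 0.03635 mol
n(NaOH) used in back-titration = 0.03245 × 0.1884 = 6.114 × 10^-3 mol
n(HCl) left over = 6.114 × 10^-3 mol (1:1 ratio)
n(HCl) consumed by analyte = 0.03635 − 6.114 × 10^-3 = 0.03024 mol
From the 1:2 ratio, n(CaCO3) = 1/2 × 0.03024 = 0.01512 mol
mass of CaCO3 = 0.01512 × 100.09 = 1.513 g
% CaCO3 = 1.513 / 1.595 × 100 = 94.87 %

94.87 %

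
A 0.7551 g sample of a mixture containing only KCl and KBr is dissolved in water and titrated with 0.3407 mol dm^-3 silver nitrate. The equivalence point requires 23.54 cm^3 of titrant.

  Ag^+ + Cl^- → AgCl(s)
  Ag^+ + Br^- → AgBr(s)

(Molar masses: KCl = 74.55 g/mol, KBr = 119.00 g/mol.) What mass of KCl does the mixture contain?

0.3342 g

n(AgNO3) = 0.02354 × 0.3407 = 8.020 × 10^-3 mol
Let x = n(KCl), y = n(KBr).
Titrant: 1x + 1y = 8.020 × 10^-3;  mass: 74.55x + 119.00y = 0.7551
Solving, x = 4.483 × 10^-3 mol, y = 3.537 × 10^-3 mol
mass of KCl = 4.483 × 10^-3 × 74.55 = 0.3342 g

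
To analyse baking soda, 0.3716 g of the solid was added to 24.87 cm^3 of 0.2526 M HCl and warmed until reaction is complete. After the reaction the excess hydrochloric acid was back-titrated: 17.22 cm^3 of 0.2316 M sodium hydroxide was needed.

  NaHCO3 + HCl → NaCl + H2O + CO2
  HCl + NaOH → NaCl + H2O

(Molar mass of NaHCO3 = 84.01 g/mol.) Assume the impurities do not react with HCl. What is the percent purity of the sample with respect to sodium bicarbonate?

51.86 %

n(HCl) added = 0.02487 × 0.2526 = 6.282 × 10^-3 mol
n(NaOH) used in back-titration = 0.01722 × 0.2316 = 3.988 × 10^-3 mol
n(HCl) left over = 3.988 × 10^-3 mol (1:1 ratio)
n(HCl) consumed by analyte = 6.282 × 10^-3 − 3.988 × 10^-3 = 2.294 × 10^-3 mol
n(NaHCO3) = 2.294 × 10^-3 mol (1:1 ratio)
mass of NaHCO3 = 2.294 × 10^-3 × 84.01 = 0.1927 g
% NaHCO3 = 0.1927 / 0.3716 × 100 = 51.86 %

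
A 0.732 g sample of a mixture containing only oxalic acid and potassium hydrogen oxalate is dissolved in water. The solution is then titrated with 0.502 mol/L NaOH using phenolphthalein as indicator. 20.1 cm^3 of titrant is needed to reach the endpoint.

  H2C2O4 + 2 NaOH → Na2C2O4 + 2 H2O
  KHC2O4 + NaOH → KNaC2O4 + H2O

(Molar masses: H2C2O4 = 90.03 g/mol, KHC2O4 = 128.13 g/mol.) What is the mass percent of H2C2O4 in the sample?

41.5 %

n(NaOH) = 0.0201 × 0.502 = 0.0101 mol
Let x = n(H2C2O4), y = n(KHC2O4).
Titrant: 2x + 1y = 0.0101;  mass: 90.03x + 128.13y = 0.732
Solving, x = 3.37 × 10^-3 mol, y = 3.34 × 10^-3 mol
mass of H2C2O4 = 3.37 × 10^-3 × 90.03 = 0.304 g
% H2C2O4 = 0.304 / 0.732 × 100 = 41.5 %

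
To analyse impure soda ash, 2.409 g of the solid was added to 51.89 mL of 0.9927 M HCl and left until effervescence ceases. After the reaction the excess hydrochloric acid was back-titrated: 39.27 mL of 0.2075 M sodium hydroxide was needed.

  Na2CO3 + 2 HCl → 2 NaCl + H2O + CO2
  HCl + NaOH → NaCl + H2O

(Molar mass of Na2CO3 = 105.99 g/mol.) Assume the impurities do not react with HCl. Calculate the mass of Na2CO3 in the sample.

n(HCl) added = 0.05189 × 0.9927 = 0.05151 mol
n(NaOH) used in back-titration = 0.03927 × 0.2075 = 8.149 × 10^-3 mol
n(HCl) left over = 8.149 × 10^-3 mol (1:1 ratio)
n(HCl) consumed by analyte = 0.05151 − 8.149 × 10^-3 = 0.04336 mol
From the 1:2 ratio, n(Na2CO3) = 1/2 × 0.04336 = 0.02168 mol
mass of Na2CO3 = 0.02168 × 105.99 = 2.298 g

2.298 g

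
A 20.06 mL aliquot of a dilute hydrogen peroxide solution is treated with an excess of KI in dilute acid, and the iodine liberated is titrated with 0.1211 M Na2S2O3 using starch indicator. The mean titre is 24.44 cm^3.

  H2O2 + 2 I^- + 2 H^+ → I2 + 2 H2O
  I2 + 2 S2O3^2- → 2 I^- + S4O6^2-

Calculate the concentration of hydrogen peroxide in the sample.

n(S2O3^2-) = 0.02444 × 0.1211 = 2.960 × 10^-3 mol
n(I2) = n(S2O3^2-)/2 = 1.480 × 10^-3 mol
n(H2O2) in the aliquot = 1.480 × 10^-3 mol (1:1 ratio)
[H2O2] = 1.480 × 10^-3 / 0.02006 = 0.07377 mol/L

0.07377 M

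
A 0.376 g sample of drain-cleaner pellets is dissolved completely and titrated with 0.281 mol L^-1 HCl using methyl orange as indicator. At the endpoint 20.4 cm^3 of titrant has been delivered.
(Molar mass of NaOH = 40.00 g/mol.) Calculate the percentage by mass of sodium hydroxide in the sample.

NaOH + HCl → NaCl + H2O
n(HCl) = 0.0204 L × 0.281 mol/L = 5.73 × 10^-3 mol
n(NaOH) = 5.73 × 10^-3 mol (1:1 ratio)
mass of NaOH = 5.73 × 10^-3 × 40.00 g/mol = 0.229 g
% NaOH = 0.229 / 0.376 × 100 = 61.0 %

61.0 %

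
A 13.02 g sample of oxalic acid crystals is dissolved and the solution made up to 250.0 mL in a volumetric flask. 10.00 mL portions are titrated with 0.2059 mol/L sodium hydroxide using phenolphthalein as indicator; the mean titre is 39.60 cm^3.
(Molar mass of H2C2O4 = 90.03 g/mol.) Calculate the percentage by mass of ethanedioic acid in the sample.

H2C2O4 + 2 NaOH → Na2C2O4 + 2 H2O
n(NaOH) per titration = 0.03960 × 0.2059 = 8.154 × 10^-3 mol
From the 1:2 ratio, n(H2C2O4) in each aliquot = 1/2 × 8.154 × 10^-3 = 4.077 × 10^-3 mol
n(H2C2O4) in the whole flask = 4.077 × 10^-3 × 250.0/10.00 = 0.1019 mol
mass of H2C2O4 = 0.1019 × 90.03 = 9.176 g
% H2C2O4 = 9.176 / 13.02 × 100 = 70.48 %

70.48 %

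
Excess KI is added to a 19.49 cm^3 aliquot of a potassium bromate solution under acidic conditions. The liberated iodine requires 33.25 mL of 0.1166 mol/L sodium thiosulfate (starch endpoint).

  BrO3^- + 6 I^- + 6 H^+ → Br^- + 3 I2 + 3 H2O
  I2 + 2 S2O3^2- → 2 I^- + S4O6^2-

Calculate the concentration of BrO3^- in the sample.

n(S2O3^2-) = 0.03325 × 0.1166 = 3.877 × 10^-3 mol
n(I2) = n(S2O3^2-)/2 = 1.938 × 10^-3 mol
From the 1:3 ratio, n(BrO3^-) in the aliquot = 1/3 × 1.938 × 10^-3 = 6.462 × 10^-4 mol
[BrO3^-] = 6.462 × 10^-4 / 0.01949 = 0.03315 mol/L

0.03315 mol/L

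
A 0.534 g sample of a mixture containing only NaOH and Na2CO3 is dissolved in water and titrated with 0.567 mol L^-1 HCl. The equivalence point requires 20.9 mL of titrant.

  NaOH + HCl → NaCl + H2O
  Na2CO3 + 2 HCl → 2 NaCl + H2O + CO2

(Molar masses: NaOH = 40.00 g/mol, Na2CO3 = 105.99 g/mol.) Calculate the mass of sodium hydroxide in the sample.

0.289 g

n(HCl) = 0.0209 × 0.567 = 0.0119 mol
Let x = n(NaOH), y = n(Na2CO3).
Titrant: 1x + 2y = 0.0119;  mass: 40.00x + 105.99y = 0.534
Solving, x = 7.23 × 10^-3 mol, y = 2.31 × 10^-3 mol
mass of NaOH = 7.23 × 10^-3 × 40.00 = 0.289 g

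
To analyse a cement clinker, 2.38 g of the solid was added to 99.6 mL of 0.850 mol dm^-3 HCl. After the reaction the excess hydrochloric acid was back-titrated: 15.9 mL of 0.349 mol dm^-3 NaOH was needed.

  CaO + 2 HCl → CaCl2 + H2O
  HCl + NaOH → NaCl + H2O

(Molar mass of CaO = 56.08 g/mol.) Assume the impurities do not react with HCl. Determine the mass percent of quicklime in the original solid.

93.2 %

n(HCl) added = 0.0996 × 0.850 = 0.0847 mol
n(NaOH) used in back-titration = 0.0159 × 0.349 = 5.55 × 10^-3 mol
n(HCl) left over = 5.55 × 10^-3 mol (1:1 ratio)
n(HCl) consumed by analyte = 0.0847 − 5.55 × 10^-3 = 0.0791 mol
From the 1:2 ratio, n(CaO) = 1/2 × 0.0791 = 0.0396 mol
mass of CaO = 0.0396 × 56.08 = 2.22 g
% CaO = 2.22 / 2.38 × 100 = 93.2 %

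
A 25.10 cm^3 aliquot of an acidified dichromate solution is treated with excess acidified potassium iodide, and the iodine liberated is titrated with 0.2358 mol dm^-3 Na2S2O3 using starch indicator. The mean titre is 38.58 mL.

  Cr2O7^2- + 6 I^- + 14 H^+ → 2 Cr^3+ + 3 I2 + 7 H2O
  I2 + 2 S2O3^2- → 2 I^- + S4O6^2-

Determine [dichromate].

n(S2O3^2-) = 0.03858 × 0.2358 = 9.097 × 10^-3 mol
n(I2) = n(S2O3^2-)/2 = 4.549 × 10^-3 mol
From the 1:3 ratio, n(Cr2O7^2-) in the aliquot = 1/3 × 4.549 × 10^-3 = 1.516 × 10^-3 mol
[Cr2O7^2-] = 1.516 × 10^-3 / 0.02510 = 0.06041 mol/L

0.06041 mol/L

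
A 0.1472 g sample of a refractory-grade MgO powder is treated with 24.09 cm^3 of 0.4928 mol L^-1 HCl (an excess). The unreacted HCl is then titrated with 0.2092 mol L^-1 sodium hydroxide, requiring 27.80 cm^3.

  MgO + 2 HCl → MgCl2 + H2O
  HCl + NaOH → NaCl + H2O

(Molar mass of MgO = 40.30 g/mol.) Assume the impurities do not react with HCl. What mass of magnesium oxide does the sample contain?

0.1220 g

n(HCl) added = 0.02409 × 0.4928 = 0.01187 mol
n(NaOH) used in back-titration = 0.02780 × 0.2092 = 5.816 × 10^-3 mol
n(HCl) left over = 5.816 × 10^-3 mol (1:1 ratio)
n(HCl) consumed by analyte = 0.01187 − 5.816 × 10^-3 = 6.056 × 10^-3 mol
From the 1:2 ratio, n(MgO) = 1/2 × 6.056 × 10^-3 = 3.028 × 10^-3 mol
mass of MgO = 3.028 × 10^-3 × 40.30 = 0.1220 g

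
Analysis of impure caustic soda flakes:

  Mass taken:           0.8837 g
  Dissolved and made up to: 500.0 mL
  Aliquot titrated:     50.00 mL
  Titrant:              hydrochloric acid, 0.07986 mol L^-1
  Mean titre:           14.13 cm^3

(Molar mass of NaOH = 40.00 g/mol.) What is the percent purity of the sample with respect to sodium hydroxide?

NaOH + HCl → NaCl + H2O
n(HCl) per titration = 0.01413 × 0.07986 = 1.128 × 10^-3 mol
n(NaOH) in each aliquot = 1.128 × 10^-3 mol (1:1 ratio)
n(NaOH) in the whole flask = 1.128 × 10^-3 × 500.0/50.00 = 0.01128 mol
mass of NaOH = 0.01128 × 40.00 = 0.4514 g
% NaOH = 0.4514 / 0.8837 × 100 = 51.08 %

51.08 %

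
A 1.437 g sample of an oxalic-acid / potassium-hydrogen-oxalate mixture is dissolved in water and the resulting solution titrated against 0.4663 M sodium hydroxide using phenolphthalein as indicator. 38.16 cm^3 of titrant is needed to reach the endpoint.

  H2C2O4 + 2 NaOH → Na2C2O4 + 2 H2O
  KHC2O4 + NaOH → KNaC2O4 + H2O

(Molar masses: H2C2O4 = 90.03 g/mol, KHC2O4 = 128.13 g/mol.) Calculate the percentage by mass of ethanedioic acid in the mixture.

n(NaOH) = 0.03816 × 0.4663 = 0.01779 mol
Let x = n(H2C2O4), y = n(KHC2O4).
Titrant: 2x + 1y = 0.01779;  mass: 90.03x + 128.13y = 1.437
Solving, x = 5.071 × 10^-3 mol, y = 7.652 × 10^-3 mol
mass of H2C2O4 = 5.071 × 10^-3 × 90.03 = 0.4565 g
% H2C2O4 = 0.4565 / 1.437 × 100 = 31.77 %

31.77 %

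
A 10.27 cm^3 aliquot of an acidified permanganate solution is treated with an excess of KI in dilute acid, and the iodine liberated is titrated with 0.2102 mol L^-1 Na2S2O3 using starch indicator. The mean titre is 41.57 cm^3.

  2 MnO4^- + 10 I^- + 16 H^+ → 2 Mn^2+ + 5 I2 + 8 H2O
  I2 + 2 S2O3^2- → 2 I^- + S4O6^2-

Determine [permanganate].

n(S2O3^2-) = 0.04157 × 0.2102 = 8.738 × 10^-3 mol
n(I2) = n(S2O3^2-)/2 = 4.369 × 10^-3 mol
From the 2:5 ratio, n(MnO4^-) in the aliquot = 2/5 × 4.369 × 10^-3 = 1.748 × 10^-3 mol
[MnO4^-] = 1.748 × 10^-3 / 0.01027 = 0.1702 mol/L

0.1702 mol/L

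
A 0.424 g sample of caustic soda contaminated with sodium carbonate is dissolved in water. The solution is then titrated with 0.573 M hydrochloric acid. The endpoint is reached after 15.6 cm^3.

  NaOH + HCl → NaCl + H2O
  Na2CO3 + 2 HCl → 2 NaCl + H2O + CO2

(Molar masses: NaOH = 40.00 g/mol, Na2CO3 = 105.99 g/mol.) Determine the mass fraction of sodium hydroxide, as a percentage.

36.1 %

n(HCl) = 0.0156 × 0.573 = 8.94 × 10^-3 mol
Let x = n(NaOH), y = n(Na2CO3).
Titrant: 1x + 2y = 8.94 × 10^-3;  mass: 40.00x + 105.99y = 0.424
Solving, x = 3.83 × 10^-3 mol, y = 2.56 × 10^-3 mol
mass of NaOH = 3.83 × 10^-3 × 40.00 = 0.153 g
% NaOH = 0.153 / 0.424 × 100 = 36.1 %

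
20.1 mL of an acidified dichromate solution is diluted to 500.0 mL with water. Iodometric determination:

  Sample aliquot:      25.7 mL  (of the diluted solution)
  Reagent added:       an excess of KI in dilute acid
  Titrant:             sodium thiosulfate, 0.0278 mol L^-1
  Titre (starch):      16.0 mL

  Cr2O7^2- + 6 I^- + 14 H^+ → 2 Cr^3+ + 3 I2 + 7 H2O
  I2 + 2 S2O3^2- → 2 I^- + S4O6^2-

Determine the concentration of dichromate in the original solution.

0.0718 mol/L

n(S2O3^2-) = 0.0160 × 0.0278 = 4.45 × 10^-4 mol
n(I2) = n(S2O3^2-)/2 = 2.22 × 10^-4 mol
From the 1:3 ratio, n(Cr2O7^2-) in the aliquot = 1/3 × 2.22 × 10^-4 = 7.41 × 10^-5 mol
[Cr2O7^2-]_dilute = 7.41 × 10^-5 / 0.0257 = 0.00288 mol/L
[Cr2O7^2-]_original = 0.00288 × 500.0/20.1 = 0.0718 mol/L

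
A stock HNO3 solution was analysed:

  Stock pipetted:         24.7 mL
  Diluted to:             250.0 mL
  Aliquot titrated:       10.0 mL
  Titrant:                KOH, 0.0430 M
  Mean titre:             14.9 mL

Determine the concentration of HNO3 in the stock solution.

0.648 M

HNO3 + KOH → KNO3 + H2O
n(KOH) = 0.0149 × 0.0430 = 6.41 × 10^-4 mol
n(HNO3) in the aliquot = 6.41 × 10^-4 mol (1:1 ratio)
[HNO3]_dilute = 6.41 × 10^-4 / 0.0100 = 0.0641 mol/L
Dilution factor = 250.0 / 24.7 = 10.12
[HNO3]_stock = 0.0641 × 10.12 = 0.648 mol/L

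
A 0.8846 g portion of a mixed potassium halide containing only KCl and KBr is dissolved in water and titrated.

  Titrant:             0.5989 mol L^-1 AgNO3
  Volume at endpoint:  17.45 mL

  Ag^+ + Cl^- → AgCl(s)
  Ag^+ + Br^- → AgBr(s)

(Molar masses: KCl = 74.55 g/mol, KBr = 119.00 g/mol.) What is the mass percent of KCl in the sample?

68.07 %

n(AgNO3) = 0.01745 × 0.5989 = 0.01045 mol
Let x = n(KCl), y = n(KBr).
Titrant: 1x + 1y = 0.01045;  mass: 74.55x + 119.00y = 0.8846
Solving, x = 8.078 × 10^-3 mol, y = 2.373 × 10^-3 mol
mass of KCl = 8.078 × 10^-3 × 74.55 = 0.6022 g
% KCl = 0.6022 / 0.8846 × 100 = 68.07 %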